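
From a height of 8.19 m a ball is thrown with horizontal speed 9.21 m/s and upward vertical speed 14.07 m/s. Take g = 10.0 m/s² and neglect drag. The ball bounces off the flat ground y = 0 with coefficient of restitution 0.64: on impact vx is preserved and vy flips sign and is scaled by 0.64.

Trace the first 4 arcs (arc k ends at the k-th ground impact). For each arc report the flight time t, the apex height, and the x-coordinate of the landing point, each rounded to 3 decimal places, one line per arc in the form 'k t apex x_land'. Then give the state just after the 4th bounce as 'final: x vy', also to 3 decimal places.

1 3.309 18.088 30.476
2 2.435 7.409 52.898
3 1.558 3.035 67.249
4 0.997 1.243 76.433
final: 76.433 3.191

Arc 1: start y=8.190, vy=14.070 → t=3.309, apex=18.088, x_land=30.476, impact vy=-19.020
  bounce: vy ← 0.64·19.020 = 12.173
Arc 2: start y=0.000, vy=12.173 → t=2.435, apex=7.409, x_land=52.898, impact vy=-12.173
  bounce: vy ← 0.64·12.173 = 7.791
Arc 3: start y=0.000, vy=7.791 → t=1.558, apex=3.035, x_land=67.249, impact vy=-7.791
  bounce: vy ← 0.64·7.791 = 4.986
Arc 4: start y=0.000, vy=4.986 → t=0.997, apex=1.243, x_land=76.433, impact vy=-4.986
  bounce: vy ← 0.64·4.986 = 3.191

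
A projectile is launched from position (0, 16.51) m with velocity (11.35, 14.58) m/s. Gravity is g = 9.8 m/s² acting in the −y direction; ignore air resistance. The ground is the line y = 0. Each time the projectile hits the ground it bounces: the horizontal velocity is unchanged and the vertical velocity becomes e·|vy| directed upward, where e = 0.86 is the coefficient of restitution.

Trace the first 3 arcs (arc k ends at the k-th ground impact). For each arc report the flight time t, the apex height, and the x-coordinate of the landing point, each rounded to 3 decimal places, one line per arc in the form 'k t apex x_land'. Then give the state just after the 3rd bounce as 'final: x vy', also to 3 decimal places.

Arc 1: start y=16.510, vy=14.580 → t=3.851, apex=27.356, x_land=43.704, impact vy=-23.155
  bounce: vy ← 0.86·23.155 = 19.914
Arc 2: start y=0.000, vy=19.914 → t=4.064, apex=20.232, x_land=89.830, impact vy=-19.914
  bounce: vy ← 0.86·19.914 = 17.126
Arc 3: start y=0.000, vy=17.126 → t=3.495, apex=14.964, x_land=129.499, impact vy=-17.126
  bounce: vy ← 0.86·17.126 = 14.728

1 3.851 27.356 43.704
2 4.064 20.232 89.830
3 3.495 14.964 129.499
final: 129.499 14.728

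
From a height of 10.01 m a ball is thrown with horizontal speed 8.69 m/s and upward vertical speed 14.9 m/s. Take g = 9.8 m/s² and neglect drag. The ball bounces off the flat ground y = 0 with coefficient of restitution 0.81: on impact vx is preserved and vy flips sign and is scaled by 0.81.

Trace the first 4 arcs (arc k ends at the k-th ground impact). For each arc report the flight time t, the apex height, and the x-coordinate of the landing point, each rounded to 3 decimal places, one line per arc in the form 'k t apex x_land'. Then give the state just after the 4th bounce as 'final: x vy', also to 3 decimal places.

1 3.607 21.337 31.346
2 3.381 13.999 60.723
3 2.738 9.185 84.518
4 2.218 6.026 103.792
final: 103.792 8.803

Arc 1: start y=10.010, vy=14.900 → t=3.607, apex=21.337, x_land=31.346, impact vy=-20.450
  bounce: vy ← 0.81·20.450 = 16.565
Arc 2: start y=0.000, vy=16.565 → t=3.381, apex=13.999, x_land=60.723, impact vy=-16.565
  bounce: vy ← 0.81·16.565 = 13.417
Arc 3: start y=0.000, vy=13.417 → t=2.738, apex=9.185, x_land=84.518, impact vy=-13.417
  bounce: vy ← 0.81·13.417 = 10.868
Arc 4: start y=0.000, vy=10.868 → t=2.218, apex=6.026, x_land=103.792, impact vy=-10.868
  bounce: vy ← 0.81·10.868 = 8.803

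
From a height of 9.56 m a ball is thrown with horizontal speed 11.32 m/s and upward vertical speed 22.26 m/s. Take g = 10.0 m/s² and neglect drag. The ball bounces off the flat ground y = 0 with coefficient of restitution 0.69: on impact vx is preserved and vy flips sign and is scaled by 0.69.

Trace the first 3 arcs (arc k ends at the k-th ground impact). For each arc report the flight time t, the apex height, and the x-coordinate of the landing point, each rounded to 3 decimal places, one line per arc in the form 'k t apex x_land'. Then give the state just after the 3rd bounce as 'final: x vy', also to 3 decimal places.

Arc 1: start y=9.560, vy=22.260 → t=4.847, apex=34.335, x_land=54.863, impact vy=-26.205
  bounce: vy ← 0.69·26.205 = 18.082
Arc 2: start y=0.000, vy=18.082 → t=3.616, apex=16.347, x_land=95.799, impact vy=-18.082
  bounce: vy ← 0.69·18.082 = 12.476
Arc 3: start y=0.000, vy=12.476 → t=2.495, apex=7.783, x_land=124.045, impact vy=-12.476
  bounce: vy ← 0.69·12.476 = 8.609

1 4.847 34.335 54.863
2 3.616 16.347 95.799
3 2.495 7.783 124.045
final: 124.045 8.609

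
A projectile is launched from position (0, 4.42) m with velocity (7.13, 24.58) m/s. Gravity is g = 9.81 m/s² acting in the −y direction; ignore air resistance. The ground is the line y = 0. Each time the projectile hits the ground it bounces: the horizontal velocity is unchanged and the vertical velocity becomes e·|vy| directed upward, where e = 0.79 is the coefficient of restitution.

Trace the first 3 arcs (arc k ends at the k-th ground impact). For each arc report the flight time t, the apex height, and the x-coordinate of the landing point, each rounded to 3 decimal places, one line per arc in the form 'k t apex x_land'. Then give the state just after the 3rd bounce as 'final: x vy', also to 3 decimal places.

Arc 1: start y=4.420, vy=24.580 → t=5.185, apex=35.214, x_land=36.969, impact vy=-26.285
  bounce: vy ← 0.79·26.285 = 20.765
Arc 2: start y=0.000, vy=20.765 → t=4.233, apex=21.977, x_land=67.154, impact vy=-20.765
  bounce: vy ← 0.79·20.765 = 16.404
Arc 3: start y=0.000, vy=16.404 → t=3.344, apex=13.716, x_land=90.999, impact vy=-16.404
  bounce: vy ← 0.79·16.404 = 12.959

1 5.185 35.214 36.969
2 4.233 21.977 67.154
3 3.344 13.716 90.999
final: 90.999 12.959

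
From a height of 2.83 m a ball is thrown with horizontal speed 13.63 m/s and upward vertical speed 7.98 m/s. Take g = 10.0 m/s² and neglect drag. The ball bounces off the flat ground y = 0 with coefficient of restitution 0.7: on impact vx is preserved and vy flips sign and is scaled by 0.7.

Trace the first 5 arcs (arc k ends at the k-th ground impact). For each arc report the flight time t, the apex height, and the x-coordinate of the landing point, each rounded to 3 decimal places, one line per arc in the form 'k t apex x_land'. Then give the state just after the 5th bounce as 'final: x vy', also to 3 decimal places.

Arc 1: start y=2.830, vy=7.980 → t=1.895, apex=6.014, x_land=25.825, impact vy=-10.967
  bounce: vy ← 0.7·10.967 = 7.677
Arc 2: start y=0.000, vy=7.677 → t=1.535, apex=2.947, x_land=46.753, impact vy=-7.677
  bounce: vy ← 0.7·7.677 = 5.374
Arc 3: start y=0.000, vy=5.374 → t=1.075, apex=1.444, x_land=61.402, impact vy=-5.374
  bounce: vy ← 0.7·5.374 = 3.762
Arc 4: start y=0.000, vy=3.762 → t=0.752, apex=0.708, x_land=71.657, impact vy=-3.762
  bounce: vy ← 0.7·3.762 = 2.633
Arc 5: start y=0.000, vy=2.633 → t=0.527, apex=0.347, x_land=78.835, impact vy=-2.633
  bounce: vy ← 0.7·2.633 = 1.843

1 1.895 6.014 25.825
2 1.535 2.947 46.753
3 1.075 1.444 61.402
4 0.752 0.708 71.657
5 0.527 0.347 78.835
final: 78.835 1.843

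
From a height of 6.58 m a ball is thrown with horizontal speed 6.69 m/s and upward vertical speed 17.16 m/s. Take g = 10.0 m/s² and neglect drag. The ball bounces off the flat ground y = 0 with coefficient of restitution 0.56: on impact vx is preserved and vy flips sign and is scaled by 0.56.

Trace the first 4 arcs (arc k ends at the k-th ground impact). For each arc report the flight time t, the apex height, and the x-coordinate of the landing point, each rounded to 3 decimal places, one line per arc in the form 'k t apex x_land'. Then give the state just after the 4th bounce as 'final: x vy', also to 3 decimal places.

1 3.780 21.303 25.289
2 2.312 6.681 40.755
3 1.295 2.095 49.416
4 0.725 0.657 54.266
final: 54.266 2.030

Arc 1: start y=6.580, vy=17.160 → t=3.780, apex=21.303, x_land=25.289, impact vy=-20.641
  bounce: vy ← 0.56·20.641 = 11.559
Arc 2: start y=0.000, vy=11.559 → t=2.312, apex=6.681, x_land=40.755, impact vy=-11.559
  bounce: vy ← 0.56·11.559 = 6.473
Arc 3: start y=0.000, vy=6.473 → t=1.295, apex=2.095, x_land=49.416, impact vy=-6.473
  bounce: vy ← 0.56·6.473 = 3.625
Arc 4: start y=0.000, vy=3.625 → t=0.725, apex=0.657, x_land=54.266, impact vy=-3.625
  bounce: vy ← 0.56·3.625 = 2.030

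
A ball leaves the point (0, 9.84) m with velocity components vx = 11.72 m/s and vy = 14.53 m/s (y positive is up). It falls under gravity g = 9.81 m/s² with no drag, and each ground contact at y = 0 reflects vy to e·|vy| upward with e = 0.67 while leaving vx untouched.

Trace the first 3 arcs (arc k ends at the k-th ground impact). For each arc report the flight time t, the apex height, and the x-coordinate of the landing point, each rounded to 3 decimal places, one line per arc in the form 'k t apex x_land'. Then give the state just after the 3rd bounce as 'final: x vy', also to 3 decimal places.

Arc 1: start y=9.840, vy=14.530 → t=3.531, apex=20.600, x_land=41.378, impact vy=-20.104
  bounce: vy ← 0.67·20.104 = 13.470
Arc 2: start y=0.000, vy=13.470 → t=2.746, apex=9.248, x_land=73.562, impact vy=-13.470
  bounce: vy ← 0.67·13.470 = 9.025
Arc 3: start y=0.000, vy=9.025 → t=1.840, apex=4.151, x_land=95.126, impact vy=-9.025
  bounce: vy ← 0.67·9.025 = 6.047

1 3.531 20.600 41.378
2 2.746 9.248 73.562
3 1.840 4.151 95.126
final: 95.126 6.047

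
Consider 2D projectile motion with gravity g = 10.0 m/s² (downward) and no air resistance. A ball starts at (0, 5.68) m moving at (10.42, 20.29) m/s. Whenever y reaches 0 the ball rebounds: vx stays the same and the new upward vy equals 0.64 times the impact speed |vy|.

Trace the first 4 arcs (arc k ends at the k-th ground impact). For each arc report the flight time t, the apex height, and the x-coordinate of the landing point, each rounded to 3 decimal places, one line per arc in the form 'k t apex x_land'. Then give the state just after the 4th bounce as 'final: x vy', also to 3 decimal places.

Arc 1: start y=5.680, vy=20.290 → t=4.321, apex=26.264, x_land=45.024, impact vy=-22.919
  bounce: vy ← 0.64·22.919 = 14.668
Arc 2: start y=0.000, vy=14.668 → t=2.934, apex=10.758, x_land=75.592, impact vy=-14.668
  bounce: vy ← 0.64·14.668 = 9.388
Arc 3: start y=0.000, vy=9.388 → t=1.878, apex=4.406, x_land=95.156, impact vy=-9.388
  bounce: vy ← 0.64·9.388 = 6.008
Arc 4: start y=0.000, vy=6.008 → t=1.202, apex=1.805, x_land=107.677, impact vy=-6.008
  bounce: vy ← 0.64·6.008 = 3.845

1 4.321 26.264 45.024
2 2.934 10.758 75.592
3 1.878 4.406 95.156
4 1.202 1.805 107.677
final: 107.677 3.845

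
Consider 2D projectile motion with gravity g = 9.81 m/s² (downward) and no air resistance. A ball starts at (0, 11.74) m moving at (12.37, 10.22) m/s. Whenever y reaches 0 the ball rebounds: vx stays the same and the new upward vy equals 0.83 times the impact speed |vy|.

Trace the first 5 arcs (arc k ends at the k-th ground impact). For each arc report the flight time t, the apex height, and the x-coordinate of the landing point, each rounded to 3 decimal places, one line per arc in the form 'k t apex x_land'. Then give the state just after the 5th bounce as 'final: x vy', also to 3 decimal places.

Arc 1: start y=11.740, vy=10.220 → t=2.907, apex=17.064, x_land=35.959, impact vy=-18.297
  bounce: vy ← 0.83·18.297 = 15.187
Arc 2: start y=0.000, vy=15.187 → t=3.096, apex=11.755, x_land=74.258, impact vy=-15.187
  bounce: vy ← 0.83·15.187 = 12.605
Arc 3: start y=0.000, vy=12.605 → t=2.570, apex=8.098, x_land=106.047, impact vy=-12.605
  bounce: vy ← 0.83·12.605 = 10.462
Arc 4: start y=0.000, vy=10.462 → t=2.133, apex=5.579, x_land=132.432, impact vy=-10.462
  bounce: vy ← 0.83·10.462 = 8.684
Arc 5: start y=0.000, vy=8.684 → t=1.770, apex=3.843, x_land=154.331, impact vy=-8.684
  bounce: vy ← 0.83·8.684 = 7.207

1 2.907 17.064 35.959
2 3.096 11.755 74.258
3 2.570 8.098 106.047
4 2.133 5.579 132.432
5 1.770 3.843 154.331
final: 154.331 7.207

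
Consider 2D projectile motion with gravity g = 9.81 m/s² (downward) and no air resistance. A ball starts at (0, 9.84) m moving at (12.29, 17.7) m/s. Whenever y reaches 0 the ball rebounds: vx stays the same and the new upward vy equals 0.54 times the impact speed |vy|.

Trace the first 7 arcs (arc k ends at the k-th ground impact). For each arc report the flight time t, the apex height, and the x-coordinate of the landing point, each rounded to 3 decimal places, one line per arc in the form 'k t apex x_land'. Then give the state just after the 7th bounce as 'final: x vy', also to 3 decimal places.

1 4.098 25.808 50.365
2 2.477 7.526 80.812
3 1.338 2.194 97.253
4 0.722 0.640 106.131
5 0.390 0.187 110.925
6 0.211 0.054 113.514
7 0.114 0.016 114.912
final: 114.912 0.301

Arc 1: start y=9.840, vy=17.700 → t=4.098, apex=25.808, x_land=50.365, impact vy=-22.502
  bounce: vy ← 0.54·22.502 = 12.151
Arc 2: start y=0.000, vy=12.151 → t=2.477, apex=7.526, x_land=80.812, impact vy=-12.151
  bounce: vy ← 0.54·12.151 = 6.562
Arc 3: start y=0.000, vy=6.562 → t=1.338, apex=2.194, x_land=97.253, impact vy=-6.562
  bounce: vy ← 0.54·6.562 = 3.543
Arc 4: start y=0.000, vy=3.543 → t=0.722, apex=0.640, x_land=106.131, impact vy=-3.543
  bounce: vy ← 0.54·3.543 = 1.913
Arc 5: start y=0.000, vy=1.913 → t=0.390, apex=0.187, x_land=110.925, impact vy=-1.913
  bounce: vy ← 0.54·1.913 = 1.033
Arc 6: start y=0.000, vy=1.033 → t=0.211, apex=0.054, x_land=113.514, impact vy=-1.033
  bounce: vy ← 0.54·1.033 = 0.558
Arc 7: start y=0.000, vy=0.558 → t=0.114, apex=0.016, x_land=114.912, impact vy=-0.558
  bounce: vy ← 0.54·0.558 = 0.301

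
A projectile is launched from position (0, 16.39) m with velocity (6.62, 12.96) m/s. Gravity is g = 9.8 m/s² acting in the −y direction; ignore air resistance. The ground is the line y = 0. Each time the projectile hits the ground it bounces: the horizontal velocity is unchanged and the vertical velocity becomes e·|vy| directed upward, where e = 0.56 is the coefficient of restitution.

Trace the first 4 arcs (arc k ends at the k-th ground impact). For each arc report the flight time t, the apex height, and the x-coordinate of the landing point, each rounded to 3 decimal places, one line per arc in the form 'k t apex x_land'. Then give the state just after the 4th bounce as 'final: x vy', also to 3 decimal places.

1 3.579 24.959 23.696
2 2.528 7.827 40.429
3 1.416 2.455 49.800
4 0.793 0.770 55.048
final: 55.048 2.175

Arc 1: start y=16.390, vy=12.960 → t=3.579, apex=24.959, x_land=23.696, impact vy=-22.118
  bounce: vy ← 0.56·22.118 = 12.386
Arc 2: start y=0.000, vy=12.386 → t=2.528, apex=7.827, x_land=40.429, impact vy=-12.386
  bounce: vy ← 0.56·12.386 = 6.936
Arc 3: start y=0.000, vy=6.936 → t=1.416, apex=2.455, x_land=49.800, impact vy=-6.936
  bounce: vy ← 0.56·6.936 = 3.884
Arc 4: start y=0.000, vy=3.884 → t=0.793, apex=0.770, x_land=55.048, impact vy=-3.884
  bounce: vy ← 0.56·3.884 = 2.175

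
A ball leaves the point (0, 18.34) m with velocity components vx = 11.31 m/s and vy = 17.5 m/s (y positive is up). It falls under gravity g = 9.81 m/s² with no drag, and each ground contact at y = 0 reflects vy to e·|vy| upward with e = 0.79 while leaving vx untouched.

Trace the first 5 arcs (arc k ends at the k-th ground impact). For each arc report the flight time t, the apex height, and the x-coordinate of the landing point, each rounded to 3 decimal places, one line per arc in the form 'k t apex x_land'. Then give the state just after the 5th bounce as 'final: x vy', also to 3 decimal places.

Arc 1: start y=18.340, vy=17.500 → t=4.415, apex=33.949, x_land=49.931, impact vy=-25.809
  bounce: vy ← 0.79·25.809 = 20.389
Arc 2: start y=0.000, vy=20.389 → t=4.157, apex=21.188, x_land=96.943, impact vy=-20.389
  bounce: vy ← 0.79·20.389 = 16.107
Arc 3: start y=0.000, vy=16.107 → t=3.284, apex=13.223, x_land=134.083, impact vy=-16.107
  bounce: vy ← 0.79·16.107 = 12.725
Arc 4: start y=0.000, vy=12.725 → t=2.594, apex=8.253, x_land=163.424, impact vy=-12.725
  bounce: vy ← 0.79·12.725 = 10.052
Arc 5: start y=0.000, vy=10.052 → t=2.049, apex=5.150, x_land=186.603, impact vy=-10.052
  bounce: vy ← 0.79·10.052 = 7.941

1 4.415 33.949 49.931
2 4.157 21.188 96.943
3 3.284 13.223 134.083
4 2.594 8.253 163.424
5 2.049 5.150 186.603
final: 186.603 7.941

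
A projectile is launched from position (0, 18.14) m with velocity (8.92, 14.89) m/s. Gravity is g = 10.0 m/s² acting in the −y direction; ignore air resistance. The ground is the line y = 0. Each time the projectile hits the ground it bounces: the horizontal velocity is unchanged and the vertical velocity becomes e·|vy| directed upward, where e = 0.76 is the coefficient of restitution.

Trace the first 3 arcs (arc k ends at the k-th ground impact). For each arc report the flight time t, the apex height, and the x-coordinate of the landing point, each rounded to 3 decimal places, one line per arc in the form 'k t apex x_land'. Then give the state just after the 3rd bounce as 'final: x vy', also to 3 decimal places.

Arc 1: start y=18.140, vy=14.890 → t=3.907, apex=29.226, x_land=34.847, impact vy=-24.177
  bounce: vy ← 0.76·24.177 = 18.374
Arc 2: start y=0.000, vy=18.374 → t=3.675, apex=16.881, x_land=67.627, impact vy=-18.374
  bounce: vy ← 0.76·18.374 = 13.964
Arc 3: start y=0.000, vy=13.964 → t=2.793, apex=9.750, x_land=92.540, impact vy=-13.964
  bounce: vy ← 0.76·13.964 = 10.613

1 3.907 29.226 34.847
2 3.675 16.881 67.627
3 2.793 9.750 92.540
final: 92.540 10.613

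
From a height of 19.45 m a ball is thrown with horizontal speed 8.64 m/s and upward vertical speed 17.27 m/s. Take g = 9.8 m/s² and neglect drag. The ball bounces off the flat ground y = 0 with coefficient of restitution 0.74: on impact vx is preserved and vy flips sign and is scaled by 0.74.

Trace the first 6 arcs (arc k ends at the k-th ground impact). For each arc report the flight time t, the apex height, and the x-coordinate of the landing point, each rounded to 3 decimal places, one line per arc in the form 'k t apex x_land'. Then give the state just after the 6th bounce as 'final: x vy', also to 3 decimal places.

Arc 1: start y=19.450, vy=17.270 → t=4.422, apex=34.667, x_land=38.207, impact vy=-26.067
  bounce: vy ← 0.74·26.067 = 19.289
Arc 2: start y=0.000, vy=19.289 → t=3.937, apex=18.984, x_land=72.219, impact vy=-19.289
  bounce: vy ← 0.74·19.289 = 14.274
Arc 3: start y=0.000, vy=14.274 → t=2.913, apex=10.395, x_land=97.388, impact vy=-14.274
  bounce: vy ← 0.74·14.274 = 10.563
Arc 4: start y=0.000, vy=10.563 → t=2.156, apex=5.693, x_land=116.013, impact vy=-10.563
  bounce: vy ← 0.74·10.563 = 7.817
Arc 5: start y=0.000, vy=7.817 → t=1.595, apex=3.117, x_land=129.796, impact vy=-7.817
  bounce: vy ← 0.74·7.817 = 5.784
Arc 6: start y=0.000, vy=5.784 → t=1.180, apex=1.707, x_land=139.995, impact vy=-5.784
  bounce: vy ← 0.74·5.784 = 4.280

1 4.422 34.667 38.207
2 3.937 18.984 72.219
3 2.913 10.395 97.388
4 2.156 5.693 116.013
5 1.595 3.117 129.796
6 1.180 1.707 139.995
final: 139.995 4.280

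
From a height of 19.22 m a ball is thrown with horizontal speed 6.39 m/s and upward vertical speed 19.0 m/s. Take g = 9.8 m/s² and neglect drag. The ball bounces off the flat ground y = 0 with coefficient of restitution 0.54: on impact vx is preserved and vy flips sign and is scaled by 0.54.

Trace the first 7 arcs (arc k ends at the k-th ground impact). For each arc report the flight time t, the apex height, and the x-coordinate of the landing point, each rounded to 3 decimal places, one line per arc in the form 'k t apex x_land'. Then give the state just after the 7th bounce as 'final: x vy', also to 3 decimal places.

1 4.710 37.638 30.099
2 2.993 10.975 49.226
3 1.616 3.200 59.554
4 0.873 0.933 65.131
5 0.471 0.272 68.143
6 0.255 0.079 69.770
7 0.137 0.023 70.648
final: 70.648 0.364

Arc 1: start y=19.220, vy=19.000 → t=4.710, apex=37.638, x_land=30.099, impact vy=-27.161
  bounce: vy ← 0.54·27.161 = 14.667
Arc 2: start y=0.000, vy=14.667 → t=2.993, apex=10.975, x_land=49.226, impact vy=-14.667
  bounce: vy ← 0.54·14.667 = 7.920
Arc 3: start y=0.000, vy=7.920 → t=1.616, apex=3.200, x_land=59.554, impact vy=-7.920
  bounce: vy ← 0.54·7.920 = 4.277
Arc 4: start y=0.000, vy=4.277 → t=0.873, apex=0.933, x_land=65.131, impact vy=-4.277
  bounce: vy ← 0.54·4.277 = 2.310
Arc 5: start y=0.000, vy=2.310 → t=0.471, apex=0.272, x_land=68.143, impact vy=-2.310
  bounce: vy ← 0.54·2.310 = 1.247
Arc 6: start y=0.000, vy=1.247 → t=0.255, apex=0.079, x_land=69.770, impact vy=-1.247
  bounce: vy ← 0.54·1.247 = 0.673
Arc 7: start y=0.000, vy=0.673 → t=0.137, apex=0.023, x_land=70.648, impact vy=-0.673
  bounce: vy ← 0.54·0.673 = 0.364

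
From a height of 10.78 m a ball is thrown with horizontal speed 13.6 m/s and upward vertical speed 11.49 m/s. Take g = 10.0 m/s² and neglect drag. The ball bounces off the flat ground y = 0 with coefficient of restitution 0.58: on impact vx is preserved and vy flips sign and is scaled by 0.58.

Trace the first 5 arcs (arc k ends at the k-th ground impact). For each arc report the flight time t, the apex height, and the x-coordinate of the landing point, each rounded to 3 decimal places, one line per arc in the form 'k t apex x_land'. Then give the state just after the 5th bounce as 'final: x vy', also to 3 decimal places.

Arc 1: start y=10.780, vy=11.490 → t=3.013, apex=17.381, x_land=40.983, impact vy=-18.645
  bounce: vy ← 0.58·18.645 = 10.814
Arc 2: start y=0.000, vy=10.814 → t=2.163, apex=5.847, x_land=70.397, impact vy=-10.814
  bounce: vy ← 0.58·10.814 = 6.272
Arc 3: start y=0.000, vy=6.272 → t=1.254, apex=1.967, x_land=87.457, impact vy=-6.272
  bounce: vy ← 0.58·6.272 = 3.638
Arc 4: start y=0.000, vy=3.638 → t=0.728, apex=0.662, x_land=97.351, impact vy=-3.638
  bounce: vy ← 0.58·3.638 = 2.110
Arc 5: start y=0.000, vy=2.110 → t=0.422, apex=0.223, x_land=103.090, impact vy=-2.110
  bounce: vy ← 0.58·2.110 = 1.224

1 3.013 17.381 40.983
2 2.163 5.847 70.397
3 1.254 1.967 87.457
4 0.728 0.662 97.351
5 0.422 0.223 103.090
final: 103.090 1.224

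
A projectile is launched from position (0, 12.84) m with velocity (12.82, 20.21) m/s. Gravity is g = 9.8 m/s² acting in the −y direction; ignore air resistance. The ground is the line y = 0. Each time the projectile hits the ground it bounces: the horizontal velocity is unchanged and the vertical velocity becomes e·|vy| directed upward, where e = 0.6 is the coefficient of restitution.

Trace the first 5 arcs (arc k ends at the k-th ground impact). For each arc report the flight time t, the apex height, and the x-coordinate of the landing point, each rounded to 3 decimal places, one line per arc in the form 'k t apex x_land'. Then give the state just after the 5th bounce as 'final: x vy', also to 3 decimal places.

Arc 1: start y=12.840, vy=20.210 → t=4.684, apex=33.679, x_land=60.048, impact vy=-25.693
  bounce: vy ← 0.6·25.693 = 15.416
Arc 2: start y=0.000, vy=15.416 → t=3.146, apex=12.124, x_land=100.380, impact vy=-15.416
  bounce: vy ← 0.6·15.416 = 9.249
Arc 3: start y=0.000, vy=9.249 → t=1.888, apex=4.365, x_land=124.579, impact vy=-9.249
  bounce: vy ← 0.6·9.249 = 5.550
Arc 4: start y=0.000, vy=5.550 → t=1.133, apex=1.571, x_land=139.099, impact vy=-5.550
  bounce: vy ← 0.6·5.550 = 3.330
Arc 5: start y=0.000, vy=3.330 → t=0.680, apex=0.566, x_land=147.811, impact vy=-3.330
  bounce: vy ← 0.6·3.330 = 1.998

1 4.684 33.679 60.048
2 3.146 12.124 100.380
3 1.888 4.365 124.579
4 1.133 1.571 139.099
5 0.680 0.566 147.811
final: 147.811 1.998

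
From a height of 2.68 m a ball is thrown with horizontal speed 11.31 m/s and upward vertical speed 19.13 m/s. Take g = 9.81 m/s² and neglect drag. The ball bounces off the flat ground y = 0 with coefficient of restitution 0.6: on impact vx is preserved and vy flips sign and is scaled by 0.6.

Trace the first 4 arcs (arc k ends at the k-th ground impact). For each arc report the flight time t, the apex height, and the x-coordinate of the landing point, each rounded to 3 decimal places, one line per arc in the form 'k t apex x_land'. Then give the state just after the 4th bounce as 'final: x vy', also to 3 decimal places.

Arc 1: start y=2.680, vy=19.130 → t=4.035, apex=21.332, x_land=45.641, impact vy=-20.458
  bounce: vy ← 0.6·20.458 = 12.275
Arc 2: start y=0.000, vy=12.275 → t=2.503, apex=7.680, x_land=73.945, impact vy=-12.275
  bounce: vy ← 0.6·12.275 = 7.365
Arc 3: start y=0.000, vy=7.365 → t=1.502, apex=2.765, x_land=90.927, impact vy=-7.365
  bounce: vy ← 0.6·7.365 = 4.419
Arc 4: start y=0.000, vy=4.419 → t=0.901, apex=0.995, x_land=101.117, impact vy=-4.419
  bounce: vy ← 0.6·4.419 = 2.651

1 4.035 21.332 45.641
2 2.503 7.680 73.945
3 1.502 2.765 90.927
4 0.901 0.995 101.117
final: 101.117 2.651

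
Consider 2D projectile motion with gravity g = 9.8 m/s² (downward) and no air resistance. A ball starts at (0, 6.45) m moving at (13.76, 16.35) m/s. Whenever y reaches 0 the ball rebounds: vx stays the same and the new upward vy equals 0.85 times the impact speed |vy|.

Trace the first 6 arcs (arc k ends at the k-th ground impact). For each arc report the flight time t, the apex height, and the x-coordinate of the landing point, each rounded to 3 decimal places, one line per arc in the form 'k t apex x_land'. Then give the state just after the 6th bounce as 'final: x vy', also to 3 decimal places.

Arc 1: start y=6.450, vy=16.350 → t=3.693, apex=20.089, x_land=50.818, impact vy=-19.843
  bounce: vy ← 0.85·19.843 = 16.867
Arc 2: start y=0.000, vy=16.867 → t=3.442, apex=14.514, x_land=98.182, impact vy=-16.867
  bounce: vy ← 0.85·16.867 = 14.337
Arc 3: start y=0.000, vy=14.337 → t=2.926, apex=10.487, x_land=138.441, impact vy=-14.337
  bounce: vy ← 0.85·14.337 = 12.186
Arc 4: start y=0.000, vy=12.186 → t=2.487, apex=7.577, x_land=172.661, impact vy=-12.186
  bounce: vy ← 0.85·12.186 = 10.358
Arc 5: start y=0.000, vy=10.358 → t=2.114, apex=5.474, x_land=201.749, impact vy=-10.358
  bounce: vy ← 0.85·10.358 = 8.804
Arc 6: start y=0.000, vy=8.804 → t=1.797, apex=3.955, x_land=226.473, impact vy=-8.804
  bounce: vy ← 0.85·8.804 = 7.484

1 3.693 20.089 50.818
2 3.442 14.514 98.182
3 2.926 10.487 138.441
4 2.487 7.577 172.661
5 2.114 5.474 201.749
6 1.797 3.955 226.473
final: 226.473 7.484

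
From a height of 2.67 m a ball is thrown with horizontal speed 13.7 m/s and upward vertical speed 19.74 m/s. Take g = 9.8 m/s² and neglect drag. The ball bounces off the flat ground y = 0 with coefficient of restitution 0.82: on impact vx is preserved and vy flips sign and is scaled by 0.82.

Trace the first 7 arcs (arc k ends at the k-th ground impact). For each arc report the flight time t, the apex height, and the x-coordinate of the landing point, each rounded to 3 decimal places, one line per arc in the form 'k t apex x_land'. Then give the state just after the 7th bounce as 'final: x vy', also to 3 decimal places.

1 4.160 22.551 56.986
2 3.518 15.163 105.186
3 2.885 10.196 144.711
4 2.366 6.856 177.120
5 1.940 4.610 203.696
6 1.591 3.100 225.489
7 1.304 2.084 243.359
final: 243.359 5.241

Arc 1: start y=2.670, vy=19.740 → t=4.160, apex=22.551, x_land=56.986, impact vy=-21.024
  bounce: vy ← 0.82·21.024 = 17.240
Arc 2: start y=0.000, vy=17.240 → t=3.518, apex=15.163, x_land=105.186, impact vy=-17.240
  bounce: vy ← 0.82·17.240 = 14.136
Arc 3: start y=0.000, vy=14.136 → t=2.885, apex=10.196, x_land=144.711, impact vy=-14.136
  bounce: vy ← 0.82·14.136 = 11.592
Arc 4: start y=0.000, vy=11.592 → t=2.366, apex=6.856, x_land=177.120, impact vy=-11.592
  bounce: vy ← 0.82·11.592 = 9.505
Arc 5: start y=0.000, vy=9.505 → t=1.940, apex=4.610, x_land=203.696, impact vy=-9.505
  bounce: vy ← 0.82·9.505 = 7.794
Arc 6: start y=0.000, vy=7.794 → t=1.591, apex=3.100, x_land=225.489, impact vy=-7.794
  bounce: vy ← 0.82·7.794 = 6.391
Arc 7: start y=0.000, vy=6.391 → t=1.304, apex=2.084, x_land=243.359, impact vy=-6.391
  bounce: vy ← 0.82·6.391 = 5.241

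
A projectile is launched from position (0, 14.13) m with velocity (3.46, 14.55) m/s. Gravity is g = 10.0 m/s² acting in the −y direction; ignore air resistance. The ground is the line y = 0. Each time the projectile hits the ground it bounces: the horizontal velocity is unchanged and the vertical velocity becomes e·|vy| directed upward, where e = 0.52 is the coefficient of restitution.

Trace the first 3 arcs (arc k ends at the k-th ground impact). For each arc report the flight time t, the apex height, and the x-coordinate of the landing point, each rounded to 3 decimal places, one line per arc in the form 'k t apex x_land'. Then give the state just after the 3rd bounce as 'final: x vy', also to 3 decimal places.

1 3.678 24.715 12.727
2 2.312 6.683 20.727
3 1.202 1.807 24.887
final: 24.887 3.126

Arc 1: start y=14.130, vy=14.550 → t=3.678, apex=24.715, x_land=12.727, impact vy=-22.233
  bounce: vy ← 0.52·22.233 = 11.561
Arc 2: start y=0.000, vy=11.561 → t=2.312, apex=6.683, x_land=20.727, impact vy=-11.561
  bounce: vy ← 0.52·11.561 = 6.012
Arc 3: start y=0.000, vy=6.012 → t=1.202, apex=1.807, x_land=24.887, impact vy=-6.012
  bounce: vy ← 0.52·6.012 = 3.126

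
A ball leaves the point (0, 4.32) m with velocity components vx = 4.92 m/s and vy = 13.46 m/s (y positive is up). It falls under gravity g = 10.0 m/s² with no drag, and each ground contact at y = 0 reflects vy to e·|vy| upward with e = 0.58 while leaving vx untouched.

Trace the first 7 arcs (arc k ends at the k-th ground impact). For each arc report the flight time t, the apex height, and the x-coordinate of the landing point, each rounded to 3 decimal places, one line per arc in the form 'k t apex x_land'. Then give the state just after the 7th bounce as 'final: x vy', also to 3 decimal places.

Arc 1: start y=4.320, vy=13.460 → t=2.982, apex=13.379, x_land=14.670, impact vy=-16.358
  bounce: vy ← 0.58·16.358 = 9.487
Arc 2: start y=0.000, vy=9.487 → t=1.897, apex=4.501, x_land=24.006, impact vy=-9.487
  bounce: vy ← 0.58·9.487 = 5.503
Arc 3: start y=0.000, vy=5.503 → t=1.101, apex=1.514, x_land=29.421, impact vy=-5.503
  bounce: vy ← 0.58·5.503 = 3.192
Arc 4: start y=0.000, vy=3.192 → t=0.638, apex=0.509, x_land=32.561, impact vy=-3.192
  bounce: vy ← 0.58·3.192 = 1.851
Arc 5: start y=0.000, vy=1.851 → t=0.370, apex=0.171, x_land=34.383, impact vy=-1.851
  bounce: vy ← 0.58·1.851 = 1.074
Arc 6: start y=0.000, vy=1.074 → t=0.215, apex=0.058, x_land=35.439, impact vy=-1.074
  bounce: vy ← 0.58·1.074 = 0.623
Arc 7: start y=0.000, vy=0.623 → t=0.125, apex=0.019, x_land=36.052, impact vy=-0.623
  bounce: vy ← 0.58·0.623 = 0.361

1 2.982 13.379 14.670
2 1.897 4.501 24.006
3 1.101 1.514 29.421
4 0.638 0.509 32.561
5 0.370 0.171 34.383
6 0.215 0.058 35.439
7 0.125 0.019 36.052
final: 36.052 0.361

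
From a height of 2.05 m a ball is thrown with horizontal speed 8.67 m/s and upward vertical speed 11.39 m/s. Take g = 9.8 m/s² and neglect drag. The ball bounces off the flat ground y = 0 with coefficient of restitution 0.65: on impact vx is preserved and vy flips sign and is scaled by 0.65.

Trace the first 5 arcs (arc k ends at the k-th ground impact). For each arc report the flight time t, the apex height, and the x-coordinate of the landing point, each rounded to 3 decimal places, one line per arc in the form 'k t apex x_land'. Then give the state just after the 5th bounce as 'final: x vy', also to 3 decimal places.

Arc 1: start y=2.050, vy=11.390 → t=2.492, apex=8.669, x_land=21.609, impact vy=-13.035
  bounce: vy ← 0.65·13.035 = 8.473
Arc 2: start y=0.000, vy=8.473 → t=1.729, apex=3.663, x_land=36.600, impact vy=-8.473
  bounce: vy ← 0.65·8.473 = 5.507
Arc 3: start y=0.000, vy=5.507 → t=1.124, apex=1.547, x_land=46.345, impact vy=-5.507
  bounce: vy ← 0.65·5.507 = 3.580
Arc 4: start y=0.000, vy=3.580 → t=0.731, apex=0.654, x_land=52.679, impact vy=-3.580
  bounce: vy ← 0.65·3.580 = 2.327
Arc 5: start y=0.000, vy=2.327 → t=0.475, apex=0.276, x_land=56.796, impact vy=-2.327
  bounce: vy ← 0.65·2.327 = 1.512

1 2.492 8.669 21.609
2 1.729 3.663 36.600
3 1.124 1.547 46.345
4 0.731 0.654 52.679
5 0.475 0.276 56.796
final: 56.796 1.512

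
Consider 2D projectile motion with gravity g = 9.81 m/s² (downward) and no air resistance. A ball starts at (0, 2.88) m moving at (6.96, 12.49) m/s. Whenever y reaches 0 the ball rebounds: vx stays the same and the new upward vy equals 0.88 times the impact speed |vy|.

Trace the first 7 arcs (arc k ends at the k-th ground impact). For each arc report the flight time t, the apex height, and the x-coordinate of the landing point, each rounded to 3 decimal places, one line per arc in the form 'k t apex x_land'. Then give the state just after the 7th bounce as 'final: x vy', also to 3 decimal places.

1 2.759 10.831 19.204
2 2.615 8.388 37.407
3 2.302 6.495 53.425
4 2.025 5.030 67.521
5 1.782 3.895 79.926
6 1.568 3.016 90.842
7 1.380 2.336 100.448
final: 100.448 5.957

Arc 1: start y=2.880, vy=12.490 → t=2.759, apex=10.831, x_land=19.204, impact vy=-14.578
  bounce: vy ← 0.88·14.578 = 12.828
Arc 2: start y=0.000, vy=12.828 → t=2.615, apex=8.388, x_land=37.407, impact vy=-12.828
  bounce: vy ← 0.88·12.828 = 11.289
Arc 3: start y=0.000, vy=11.289 → t=2.302, apex=6.495, x_land=53.425, impact vy=-11.289
  bounce: vy ← 0.88·11.289 = 9.934
Arc 4: start y=0.000, vy=9.934 → t=2.025, apex=5.030, x_land=67.521, impact vy=-9.934
  bounce: vy ← 0.88·9.934 = 8.742
Arc 5: start y=0.000, vy=8.742 → t=1.782, apex=3.895, x_land=79.926, impact vy=-8.742
  bounce: vy ← 0.88·8.742 = 7.693
Arc 6: start y=0.000, vy=7.693 → t=1.568, apex=3.016, x_land=90.842, impact vy=-7.693
  bounce: vy ← 0.88·7.693 = 6.770
Arc 7: start y=0.000, vy=6.770 → t=1.380, apex=2.336, x_land=100.448, impact vy=-6.770
  bounce: vy ← 0.88·6.770 = 5.957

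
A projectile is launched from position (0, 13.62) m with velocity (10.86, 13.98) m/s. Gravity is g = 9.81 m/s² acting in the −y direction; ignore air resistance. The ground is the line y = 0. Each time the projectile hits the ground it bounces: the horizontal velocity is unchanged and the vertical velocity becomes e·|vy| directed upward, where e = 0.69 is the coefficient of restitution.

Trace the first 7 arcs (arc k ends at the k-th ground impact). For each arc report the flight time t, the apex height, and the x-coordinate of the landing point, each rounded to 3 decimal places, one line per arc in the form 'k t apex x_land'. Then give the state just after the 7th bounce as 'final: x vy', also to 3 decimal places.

Arc 1: start y=13.620, vy=13.980 → t=3.618, apex=23.581, x_land=39.288, impact vy=-21.510
  bounce: vy ← 0.69·21.510 = 14.842
Arc 2: start y=0.000, vy=14.842 → t=3.026, apex=11.227, x_land=72.149, impact vy=-14.842
  bounce: vy ← 0.69·14.842 = 10.241
Arc 3: start y=0.000, vy=10.241 → t=2.088, apex=5.345, x_land=94.822, impact vy=-10.241
  bounce: vy ← 0.69·10.241 = 7.066
Arc 4: start y=0.000, vy=7.066 → t=1.441, apex=2.545, x_land=110.467, impact vy=-7.066
  bounce: vy ← 0.69·7.066 = 4.876
Arc 5: start y=0.000, vy=4.876 → t=0.994, apex=1.212, x_land=121.262, impact vy=-4.876
  bounce: vy ← 0.69·4.876 = 3.364
Arc 6: start y=0.000, vy=3.364 → t=0.686, apex=0.577, x_land=128.711, impact vy=-3.364
  bounce: vy ← 0.69·3.364 = 2.321
Arc 7: start y=0.000, vy=2.321 → t=0.473, apex=0.275, x_land=133.850, impact vy=-2.321
  bounce: vy ← 0.69·2.321 = 1.602

1 3.618 23.581 39.288
2 3.026 11.227 72.149
3 2.088 5.345 94.822
4 1.441 2.545 110.467
5 0.994 1.212 121.262
6 0.686 0.577 128.711
7 0.473 0.275 133.850
final: 133.850 1.602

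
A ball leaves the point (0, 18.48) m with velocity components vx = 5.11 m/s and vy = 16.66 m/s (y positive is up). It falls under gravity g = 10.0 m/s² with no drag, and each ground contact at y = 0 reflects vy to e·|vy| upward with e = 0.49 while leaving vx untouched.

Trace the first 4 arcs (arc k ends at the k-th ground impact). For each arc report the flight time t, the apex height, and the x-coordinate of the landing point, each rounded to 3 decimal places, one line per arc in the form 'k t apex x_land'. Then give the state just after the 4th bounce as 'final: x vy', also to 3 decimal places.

1 4.210 32.358 21.513
2 2.493 7.769 34.252
3 1.222 1.865 40.495
4 0.599 0.448 43.553
final: 43.553 1.467

Arc 1: start y=18.480, vy=16.660 → t=4.210, apex=32.358, x_land=21.513, impact vy=-25.439
  bounce: vy ← 0.49·25.439 = 12.465
Arc 2: start y=0.000, vy=12.465 → t=2.493, apex=7.769, x_land=34.252, impact vy=-12.465
  bounce: vy ← 0.49·12.465 = 6.108
Arc 3: start y=0.000, vy=6.108 → t=1.222, apex=1.865, x_land=40.495, impact vy=-6.108
  bounce: vy ← 0.49·6.108 = 2.993
Arc 4: start y=0.000, vy=2.993 → t=0.599, apex=0.448, x_land=43.553, impact vy=-2.993
  bounce: vy ← 0.49·2.993 = 1.467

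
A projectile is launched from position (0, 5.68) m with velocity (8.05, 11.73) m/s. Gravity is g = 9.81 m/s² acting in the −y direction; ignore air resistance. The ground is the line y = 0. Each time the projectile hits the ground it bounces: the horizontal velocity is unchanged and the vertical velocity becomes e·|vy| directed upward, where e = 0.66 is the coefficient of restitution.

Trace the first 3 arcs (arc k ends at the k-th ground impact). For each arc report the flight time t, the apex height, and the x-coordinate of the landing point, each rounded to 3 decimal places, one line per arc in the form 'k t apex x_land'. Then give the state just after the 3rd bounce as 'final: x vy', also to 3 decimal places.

1 2.804 12.693 22.575
2 2.123 5.529 39.669
3 1.401 2.408 50.950
final: 50.950 4.537

Arc 1: start y=5.680, vy=11.730 → t=2.804, apex=12.693, x_land=22.575, impact vy=-15.781
  bounce: vy ← 0.66·15.781 = 10.415
Arc 2: start y=0.000, vy=10.415 → t=2.123, apex=5.529, x_land=39.669, impact vy=-10.415
  bounce: vy ← 0.66·10.415 = 6.874
Arc 3: start y=0.000, vy=6.874 → t=1.401, apex=2.408, x_land=50.950, impact vy=-6.874
  bounce: vy ← 0.66·6.874 = 4.537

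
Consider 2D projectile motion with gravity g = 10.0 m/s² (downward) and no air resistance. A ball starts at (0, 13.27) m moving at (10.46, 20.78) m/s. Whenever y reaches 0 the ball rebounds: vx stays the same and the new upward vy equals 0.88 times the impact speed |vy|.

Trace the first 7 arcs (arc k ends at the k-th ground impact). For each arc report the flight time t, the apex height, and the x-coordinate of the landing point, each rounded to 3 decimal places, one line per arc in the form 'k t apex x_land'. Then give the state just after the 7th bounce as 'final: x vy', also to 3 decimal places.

Arc 1: start y=13.270, vy=20.780 → t=4.718, apex=34.860, x_land=49.355, impact vy=-26.405
  bounce: vy ← 0.88·26.405 = 23.236
Arc 2: start y=0.000, vy=23.236 → t=4.647, apex=26.996, x_land=97.965, impact vy=-23.236
  bounce: vy ← 0.88·23.236 = 20.448
Arc 3: start y=0.000, vy=20.448 → t=4.090, apex=20.906, x_land=140.742, impact vy=-20.448
  bounce: vy ← 0.88·20.448 = 17.994
Arc 4: start y=0.000, vy=17.994 → t=3.599, apex=16.189, x_land=178.386, impact vy=-17.994
  bounce: vy ← 0.88·17.994 = 15.835
Arc 5: start y=0.000, vy=15.835 → t=3.167, apex=12.537, x_land=211.512, impact vy=-15.835
  bounce: vy ← 0.88·15.835 = 13.935
Arc 6: start y=0.000, vy=13.935 → t=2.787, apex=9.709, x_land=240.663, impact vy=-13.935
  bounce: vy ← 0.88·13.935 = 12.262
Arc 7: start y=0.000, vy=12.262 → t=2.452, apex=7.518, x_land=266.316, impact vy=-12.262
  bounce: vy ← 0.88·12.262 = 10.791

1 4.718 34.860 49.355
2 4.647 26.996 97.965
3 4.090 20.906 140.742
4 3.599 16.189 178.386
5 3.167 12.537 211.512
6 2.787 9.709 240.663
7 2.452 7.518 266.316
final: 266.316 10.791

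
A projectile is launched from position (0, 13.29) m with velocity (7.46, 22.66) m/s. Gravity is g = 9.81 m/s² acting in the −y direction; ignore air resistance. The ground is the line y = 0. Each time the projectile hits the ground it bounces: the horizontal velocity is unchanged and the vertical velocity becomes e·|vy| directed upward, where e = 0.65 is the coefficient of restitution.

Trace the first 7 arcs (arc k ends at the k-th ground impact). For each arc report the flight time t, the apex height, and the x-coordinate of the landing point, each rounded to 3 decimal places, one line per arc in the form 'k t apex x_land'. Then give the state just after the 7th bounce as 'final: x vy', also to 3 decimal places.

1 5.146 39.461 38.391
2 3.687 16.672 65.898
3 2.397 7.044 83.778
4 1.558 2.976 95.400
5 1.013 1.257 102.954
6 0.658 0.531 107.864
7 0.428 0.224 111.056
final: 111.056 1.364

Arc 1: start y=13.290, vy=22.660 → t=5.146, apex=39.461, x_land=38.391, impact vy=-27.825
  bounce: vy ← 0.65·27.825 = 18.086
Arc 2: start y=0.000, vy=18.086 → t=3.687, apex=16.672, x_land=65.898, impact vy=-18.086
  bounce: vy ← 0.65·18.086 = 11.756
Arc 3: start y=0.000, vy=11.756 → t=2.397, apex=7.044, x_land=83.778, impact vy=-11.756
  bounce: vy ← 0.65·11.756 = 7.641
Arc 4: start y=0.000, vy=7.641 → t=1.558, apex=2.976, x_land=95.400, impact vy=-7.641
  bounce: vy ← 0.65·7.641 = 4.967
Arc 5: start y=0.000, vy=4.967 → t=1.013, apex=1.257, x_land=102.954, impact vy=-4.967
  bounce: vy ← 0.65·4.967 = 3.228
Arc 6: start y=0.000, vy=3.228 → t=0.658, apex=0.531, x_land=107.864, impact vy=-3.228
  bounce: vy ← 0.65·3.228 = 2.099
Arc 7: start y=0.000, vy=2.099 → t=0.428, apex=0.224, x_land=111.056, impact vy=-2.099
  bounce: vy ← 0.65·2.099 = 1.364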